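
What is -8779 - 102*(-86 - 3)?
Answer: 299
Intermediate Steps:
-8779 - 102*(-86 - 3) = -8779 - 102*(-89) = -8779 + 9078 = 299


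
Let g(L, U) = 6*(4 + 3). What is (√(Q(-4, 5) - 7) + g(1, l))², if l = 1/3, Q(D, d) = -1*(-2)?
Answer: (42 + I*√5)² ≈ 1759.0 + 187.83*I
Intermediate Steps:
Q(D, d) = 2
l = ⅓ ≈ 0.33333
g(L, U) = 42 (g(L, U) = 6*7 = 42)
(√(Q(-4, 5) - 7) + g(1, l))² = (√(2 - 7) + 42)² = (√(-5) + 42)² = (I*√5 + 42)² = (42 + I*√5)²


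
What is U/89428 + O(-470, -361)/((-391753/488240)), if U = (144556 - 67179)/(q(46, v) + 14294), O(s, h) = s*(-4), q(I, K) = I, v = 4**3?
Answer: -1177101368197152119/502383075652560 ≈ -2343.0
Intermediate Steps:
v = 64
O(s, h) = -4*s
U = 77377/14340 (U = (144556 - 67179)/(46 + 14294) = 77377/14340 ≈ 5.3959)
U/89428 + O(-470, -361)/((-391753/488240)) = (77377/14340)/89428 + (-4*(-470))/((-391753/488240)) = (77377/14340)*(1/89428) + 1880/((-391753*1/488240)) = 77377/1282397520 + 1880/(-391753/488240) = 77377/1282397520 + 1880*(-488240/391753) = 77377/1282397520 - 917891200/391753 = -1177101368197152119/502383075652560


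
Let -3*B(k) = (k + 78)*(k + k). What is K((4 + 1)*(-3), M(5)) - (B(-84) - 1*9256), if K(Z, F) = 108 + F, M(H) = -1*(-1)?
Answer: 9701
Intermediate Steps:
M(H) = 1
B(k) = -2*k*(78 + k)/3 (B(k) = -(k + 78)*(k + k)/3 = -(78 + k)*2*k/3 = -2*k*(78 + k)/3)
K((4 + 1)*(-3), M(5)) - (B(-84) - 1*9256) = (108 + 1) - (-⅔*(-84)*(78 - 84) - 1*9256) = 109 - (-⅔*(-84)*(-6) - 9256) = 109 - (-336 - 9256) = 109 - 1*(-9592) = 109 + 9592 = 9701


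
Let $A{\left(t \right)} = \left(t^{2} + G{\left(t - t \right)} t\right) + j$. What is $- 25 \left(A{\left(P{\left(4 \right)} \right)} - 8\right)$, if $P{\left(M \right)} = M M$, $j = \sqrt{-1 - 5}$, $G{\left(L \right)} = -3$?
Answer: $-5000 - 25 i \sqrt{6} \approx -5000.0 - 61.237 i$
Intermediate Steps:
$j = i \sqrt{6}$ ($j = \sqrt{-6} = i \sqrt{6} \approx 2.4495 i$)
$P{\left(M \right)} = M^{2}$
$A{\left(t \right)} = t^{2} - 3 t + i \sqrt{6}$ ($A{\left(t \right)} = \left(t^{2} - 3 t\right) + i \sqrt{6} = t^{2} - 3 t + i \sqrt{6}$)
$- 25 \left(A{\left(P{\left(4 \right)} \right)} - 8\right) = - 25 \left(\left(\left(4^{2}\right)^{2} - 3 \cdot 4^{2} + i \sqrt{6}\right) - 8\right) = - 25 \left(\left(16^{2} - 48 + i \sqrt{6}\right) - 8\right) = - 25 \left(\left(256 - 48 + i \sqrt{6}\right) - 8\right) = - 25 \left(\left(208 + i \sqrt{6}\right) - 8\right) = - 25 \left(200 + i \sqrt{6}\right) = -5000 - 25 i \sqrt{6}$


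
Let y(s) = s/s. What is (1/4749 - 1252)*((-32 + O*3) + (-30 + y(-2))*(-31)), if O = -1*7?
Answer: -1676700654/1583 ≈ -1.0592e+6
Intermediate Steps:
y(s) = 1
O = -7
(1/4749 - 1252)*((-32 + O*3) + (-30 + y(-2))*(-31)) = (1/4749 - 1252)*((-32 - 7*3) + (-30 + 1)*(-31)) = (1/4749 - 1252)*((-32 - 21) - 29*(-31)) = -5945747*(-53 + 899)/4749 = -5945747/4749*846 = -1676700654/1583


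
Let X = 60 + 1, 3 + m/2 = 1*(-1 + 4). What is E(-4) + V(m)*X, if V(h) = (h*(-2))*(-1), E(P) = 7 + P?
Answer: 3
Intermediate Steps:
m = 0 (m = -6 + 2*(1*(-1 + 4)) = -6 + 2*(1*3) = -6 + 2*3 = -6 + 6 = 0)
X = 61
V(h) = 2*h (V(h) = -2*h*(-1) = 2*h)
E(-4) + V(m)*X = (7 - 4) + (2*0)*61 = 3 + 0*61 = 3 + 0 = 3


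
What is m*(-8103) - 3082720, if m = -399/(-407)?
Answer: -33997301/11 ≈ -3.0907e+6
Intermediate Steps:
m = 399/407 (m = -399*(-1/407) = 399/407 ≈ 0.98034)
m*(-8103) - 3082720 = (399/407)*(-8103) - 3082720 = -87381/11 - 3082720 = -33997301/11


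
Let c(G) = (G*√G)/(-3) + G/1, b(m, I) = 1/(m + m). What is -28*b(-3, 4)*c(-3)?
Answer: -14 + 14*I*√3/3 ≈ -14.0 + 8.0829*I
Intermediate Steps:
b(m, I) = 1/(2*m)
c(G) = G - G^(3/2)/3 (c(G) = G^(3/2)*(-⅓) + G*1 = -G^(3/2)/3 + G = G - G^(3/2)/3)
-28*b(-3, 4)*c(-3) = -28*(½)/(-3)*(-3 - (-1)*I*√3) = -28*(½)*(-⅓)*(-3 - (-1)*I*√3) = -(-14)*(-3 + I*√3)/3 = -28*(½ - I*√3/6) = -14 + 14*I*√3/3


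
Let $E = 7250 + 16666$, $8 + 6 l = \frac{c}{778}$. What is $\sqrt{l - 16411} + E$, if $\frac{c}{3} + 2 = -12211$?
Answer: $23916 + \frac{i \sqrt{89449862637}}{2334} \approx 23916.0 + 128.14 i$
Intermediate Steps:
$c = -36639$ ($c = -6 + 3 \left(-12211\right) = -6 - 36633 = -36639$)
$l = - \frac{42863}{4668}$ ($l = - \frac{4}{3} + \frac{\left(-36639\right) \frac{1}{778}}{6} = - \frac{4}{3} + \frac{1}{6} \left(- \frac{36639}{778}\right) = - \frac{4}{3} - \frac{12213}{1556} = - \frac{42863}{4668} \approx -9.1823$)
$E = 23916$
$\sqrt{l - 16411} + E = \sqrt{- \frac{42863}{4668} - 16411} + 23916 = \sqrt{- \frac{76649411}{4668}} + 23916 = \frac{i \sqrt{89449862637}}{2334} + 23916 = 23916 + \frac{i \sqrt{89449862637}}{2334}$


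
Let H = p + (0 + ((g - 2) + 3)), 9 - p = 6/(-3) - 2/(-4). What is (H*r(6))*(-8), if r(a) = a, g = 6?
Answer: -840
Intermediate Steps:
p = 21/2 (p = 9 - (6/(-3) - 2/(-4)) = 9 - (6*(-1/3) - 2*(-1/4)) = 9 - (-2 + 1/2) = 9 - 1*(-3/2) = 9 + 3/2 = 21/2 ≈ 10.500)
H = 35/2 (H = 21/2 + (0 + ((6 - 2) + 3)) = 21/2 + (0 + (4 + 3)) = 21/2 + (0 + 7) = 21/2 + 7 = 35/2 ≈ 17.500)
(H*r(6))*(-8) = ((35/2)*6)*(-8) = 105*(-8) = -840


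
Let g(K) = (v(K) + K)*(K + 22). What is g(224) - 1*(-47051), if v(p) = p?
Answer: 157259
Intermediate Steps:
g(K) = 2*K*(22 + K) (g(K) = (K + K)*(K + 22) = (2*K)*(22 + K) = 2*K*(22 + K))
g(224) - 1*(-47051) = 2*224*(22 + 224) - 1*(-47051) = 2*224*246 + 47051 = 110208 + 47051 = 157259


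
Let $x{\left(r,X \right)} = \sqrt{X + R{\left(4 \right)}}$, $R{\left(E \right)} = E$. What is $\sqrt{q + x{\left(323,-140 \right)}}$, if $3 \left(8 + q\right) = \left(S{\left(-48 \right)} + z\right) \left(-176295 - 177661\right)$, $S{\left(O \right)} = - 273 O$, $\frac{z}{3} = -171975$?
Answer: $\sqrt{59325503284 + 2 i \sqrt{34}} \approx 2.4357 \cdot 10^{5} + 3.0 \cdot 10^{-5} i$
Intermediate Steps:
$z = -515925$ ($z = 3 \left(-171975\right) = -515925$)
$q = 59325503284$ ($q = -8 + \frac{\left(\left(-273\right) \left(-48\right) - 515925\right) \left(-176295 - 177661\right)}{3} = -8 + \frac{\left(13104 - 515925\right) \left(-353956\right)}{3} = -8 + \frac{\left(-502821\right) \left(-353956\right)}{3} = -8 + \frac{1}{3} \cdot 177976509876 = -8 + 59325503292 = 59325503284$)
$x{\left(r,X \right)} = \sqrt{4 + X}$ ($x{\left(r,X \right)} = \sqrt{X + 4} = \sqrt{4 + X}$)
$\sqrt{q + x{\left(323,-140 \right)}} = \sqrt{59325503284 + \sqrt{4 - 140}} = \sqrt{59325503284 + \sqrt{-136}} = \sqrt{59325503284 + 2 i \sqrt{34}}$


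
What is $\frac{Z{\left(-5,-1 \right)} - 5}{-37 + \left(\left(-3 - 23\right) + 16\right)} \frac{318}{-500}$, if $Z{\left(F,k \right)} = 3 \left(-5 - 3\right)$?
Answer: $- \frac{4611}{11750} \approx -0.39243$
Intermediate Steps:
$Z{\left(F,k \right)} = -24$ ($Z{\left(F,k \right)} = 3 \left(-8\right) = -24$)
$\frac{Z{\left(-5,-1 \right)} - 5}{-37 + \left(\left(-3 - 23\right) + 16\right)} \frac{318}{-500} = \frac{-24 - 5}{-37 + \left(\left(-3 - 23\right) + 16\right)} \frac{318}{-500} = - \frac{29}{-37 + \left(-26 + 16\right)} 318 \left(- \frac{1}{500}\right) = - \frac{29}{-37 - 10} \left(- \frac{159}{250}\right) = - \frac{29}{-47} \left(- \frac{159}{250}\right) = \left(-29\right) \left(- \frac{1}{47}\right) \left(- \frac{159}{250}\right) = \frac{29}{47} \left(- \frac{159}{250}\right) = - \frac{4611}{11750}$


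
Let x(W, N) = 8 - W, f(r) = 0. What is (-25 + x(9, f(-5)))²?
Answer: 676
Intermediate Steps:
(-25 + x(9, f(-5)))² = (-25 + (8 - 1*9))² = (-25 + (8 - 9))² = (-25 - 1)² = (-26)² = 676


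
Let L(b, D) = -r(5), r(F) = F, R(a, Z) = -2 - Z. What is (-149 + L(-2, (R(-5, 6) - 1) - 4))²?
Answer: 23716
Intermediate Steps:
L(b, D) = -5 (L(b, D) = -1*5 = -5)
(-149 + L(-2, (R(-5, 6) - 1) - 4))² = (-149 - 5)² = (-154)² = 23716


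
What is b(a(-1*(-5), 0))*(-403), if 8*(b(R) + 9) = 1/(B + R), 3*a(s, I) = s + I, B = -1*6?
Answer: 29109/8 ≈ 3638.6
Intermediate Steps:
B = -6
a(s, I) = I/3 + s/3 (a(s, I) = (s + I)/3 = (I + s)/3 = I/3 + s/3)
b(R) = -9 + 1/(8*(-6 + R))
b(a(-1*(-5), 0))*(-403) = ((433 - 72*((1/3)*0 + (-1*(-5))/3))/(8*(-6 + ((1/3)*0 + (-1*(-5))/3))))*(-403) = ((433 - 72*(0 + (1/3)*5))/(8*(-6 + (0 + (1/3)*5))))*(-403) = ((433 - 72*(0 + 5/3))/(8*(-6 + (0 + 5/3))))*(-403) = ((433 - 72*5/3)/(8*(-6 + 5/3)))*(-403) = ((433 - 120)/(8*(-13/3)))*(-403) = ((1/8)*(-3/13)*313)*(-403) = -939/104*(-403) = 29109/8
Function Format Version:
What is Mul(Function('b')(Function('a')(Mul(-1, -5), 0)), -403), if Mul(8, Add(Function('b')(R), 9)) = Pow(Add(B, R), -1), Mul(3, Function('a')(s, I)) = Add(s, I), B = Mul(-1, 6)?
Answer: Rational(29109, 8) ≈ 3638.6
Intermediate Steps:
B = -6
Function('a')(s, I) = Add(Mul(Rational(1, 3), I), Mul(Rational(1, 3), s)) (Function('a')(s, I) = Mul(Rational(1, 3), Add(s, I)) = Mul(Rational(1, 3), Add(I, s)) = Add(Mul(Rational(1, 3), I), Mul(Rational(1, 3), s)))
Function('b')(R) = Add(-9, Mul(Rational(1, 8), Pow(Add(-6, R), -1)))
Mul(Function('b')(Function('a')(Mul(-1, -5), 0)), -403) = Mul(Mul(Rational(1, 8), Pow(Add(-6, Add(Mul(Rational(1, 3), 0), Mul(Rational(1, 3), Mul(-1, -5)))), -1), Add(433, Mul(-72, Add(Mul(Rational(1, 3), 0), Mul(Rational(1, 3), Mul(-1, -5)))))), -403) = Mul(Mul(Rational(1, 8), Pow(Add(-6, Add(0, Mul(Rational(1, 3), 5))), -1), Add(433, Mul(-72, Add(0, Mul(Rational(1, 3), 5))))), -403) = Mul(Mul(Rational(1, 8), Pow(Add(-6, Add(0, Rational(5, 3))), -1), Add(433, Mul(-72, Add(0, Rational(5, 3))))), -403) = Mul(Mul(Rational(1, 8), Pow(Add(-6, Rational(5, 3)), -1), Add(433, Mul(-72, Rational(5, 3)))), -403) = Mul(Mul(Rational(1, 8), Pow(Rational(-13, 3), -1), Add(433, -120)), -403) = Mul(Mul(Rational(1, 8), Rational(-3, 13), 313), -403) = Mul(Rational(-939, 104), -403) = Rational(29109, 8)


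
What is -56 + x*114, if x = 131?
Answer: 14878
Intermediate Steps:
-56 + x*114 = -56 + 131*114 = -56 + 14934 = 14878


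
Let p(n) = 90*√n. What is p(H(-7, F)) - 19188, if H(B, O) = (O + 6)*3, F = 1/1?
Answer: -19188 + 90*√21 ≈ -18776.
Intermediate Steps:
F = 1 (F = 1*1 = 1)
H(B, O) = 18 + 3*O (H(B, O) = (6 + O)*3 = 18 + 3*O)
p(H(-7, F)) - 19188 = 90*√(18 + 3*1) - 19188 = 90*√(18 + 3) - 19188 = 90*√21 - 19188 = -19188 + 90*√21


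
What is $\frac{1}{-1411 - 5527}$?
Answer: $- \frac{1}{6938} \approx -0.00014413$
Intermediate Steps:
$\frac{1}{-1411 - 5527} = \frac{1}{-6938} = - \frac{1}{6938}$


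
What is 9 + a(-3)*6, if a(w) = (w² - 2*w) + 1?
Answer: 105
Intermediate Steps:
a(w) = 1 + w² - 2*w
9 + a(-3)*6 = 9 + (1 + (-3)² - 2*(-3))*6 = 9 + (1 + 9 + 6)*6 = 9 + 16*6 = 9 + 96 = 105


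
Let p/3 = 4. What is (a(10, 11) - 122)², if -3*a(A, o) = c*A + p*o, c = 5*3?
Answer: 46656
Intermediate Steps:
p = 12 (p = 3*4 = 12)
c = 15
a(A, o) = -5*A - 4*o (a(A, o) = -(15*A + 12*o)/3 = -(12*o + 15*A)/3 = -5*A - 4*o)
(a(10, 11) - 122)² = ((-5*10 - 4*11) - 122)² = ((-50 - 44) - 122)² = (-94 - 122)² = (-216)² = 46656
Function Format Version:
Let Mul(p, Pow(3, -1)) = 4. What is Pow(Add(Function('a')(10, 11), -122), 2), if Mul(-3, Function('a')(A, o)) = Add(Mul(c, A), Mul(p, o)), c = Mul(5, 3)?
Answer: 46656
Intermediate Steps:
p = 12 (p = Mul(3, 4) = 12)
c = 15
Function('a')(A, o) = Add(Mul(-5, A), Mul(-4, o)) (Function('a')(A, o) = Mul(Rational(-1, 3), Add(Mul(15, A), Mul(12, o))) = Mul(Rational(-1, 3), Add(Mul(12, o), Mul(15, A))) = Add(Mul(-5, A), Mul(-4, o)))
Pow(Add(Function('a')(10, 11), -122), 2) = Pow(Add(Add(Mul(-5, 10), Mul(-4, 11)), -122), 2) = Pow(Add(Add(-50, -44), -122), 2) = Pow(Add(-94, -122), 2) = Pow(-216, 2) = 46656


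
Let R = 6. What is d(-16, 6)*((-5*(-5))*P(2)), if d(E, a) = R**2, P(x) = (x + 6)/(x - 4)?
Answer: -3600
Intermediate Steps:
P(x) = (6 + x)/(-4 + x)
d(E, a) = 36 (d(E, a) = 6**2 = 36)
d(-16, 6)*((-5*(-5))*P(2)) = 36*((-5*(-5))*((6 + 2)/(-4 + 2))) = 36*(25*(8/(-2))) = 36*(25*(-1/2*8)) = 36*(25*(-4)) = 36*(-100) = -3600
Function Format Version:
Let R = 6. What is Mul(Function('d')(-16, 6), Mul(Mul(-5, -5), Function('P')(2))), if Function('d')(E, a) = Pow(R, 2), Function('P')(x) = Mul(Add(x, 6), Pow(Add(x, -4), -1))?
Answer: -3600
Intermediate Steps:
Function('P')(x) = Mul(Pow(Add(-4, x), -1), Add(6, x)) (Function('P')(x) = Mul(Add(6, x), Pow(Add(-4, x), -1)) = Mul(Pow(Add(-4, x), -1), Add(6, x)))
Function('d')(E, a) = 36 (Function('d')(E, a) = Pow(6, 2) = 36)
Mul(Function('d')(-16, 6), Mul(Mul(-5, -5), Function('P')(2))) = Mul(36, Mul(Mul(-5, -5), Mul(Pow(Add(-4, 2), -1), Add(6, 2)))) = Mul(36, Mul(25, Mul(Pow(-2, -1), 8))) = Mul(36, Mul(25, Mul(Rational(-1, 2), 8))) = Mul(36, Mul(25, -4)) = Mul(36, -100) = -3600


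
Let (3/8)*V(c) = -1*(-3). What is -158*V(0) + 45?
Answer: -1219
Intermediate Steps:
V(c) = 8 (V(c) = 8*(-1*(-3))/3 = (8/3)*3 = 8)
-158*V(0) + 45 = -158*8 + 45 = -1264 + 45 = -1219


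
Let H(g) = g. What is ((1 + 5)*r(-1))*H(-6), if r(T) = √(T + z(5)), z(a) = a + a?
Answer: -108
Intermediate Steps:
z(a) = 2*a
r(T) = √(10 + T) (r(T) = √(T + 2*5) = √(T + 10) = √(10 + T))
((1 + 5)*r(-1))*H(-6) = ((1 + 5)*√(10 - 1))*(-6) = (6*√9)*(-6) = (6*3)*(-6) = 18*(-6) = -108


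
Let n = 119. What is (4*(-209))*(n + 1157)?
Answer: -1066736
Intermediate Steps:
(4*(-209))*(n + 1157) = (4*(-209))*(119 + 1157) = -836*1276 = -1066736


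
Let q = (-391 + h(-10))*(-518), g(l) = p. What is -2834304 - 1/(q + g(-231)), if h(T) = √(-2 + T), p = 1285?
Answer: -39252309367962597/13849011739 - 1036*I*√3/41547035217 ≈ -2.8343e+6 - 4.319e-8*I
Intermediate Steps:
g(l) = 1285
q = 202538 - 1036*I*√3 (q = (-391 + √(-2 - 10))*(-518) = (-391 + √(-12))*(-518) = (-391 + 2*I*√3)*(-518) = 202538 - 1036*I*√3 ≈ 2.0254e+5 - 1794.4*I)
-2834304 - 1/(q + g(-231)) = -2834304 - 1/((202538 - 1036*I*√3) + 1285) = -2834304 - 1/(203823 - 1036*I*√3)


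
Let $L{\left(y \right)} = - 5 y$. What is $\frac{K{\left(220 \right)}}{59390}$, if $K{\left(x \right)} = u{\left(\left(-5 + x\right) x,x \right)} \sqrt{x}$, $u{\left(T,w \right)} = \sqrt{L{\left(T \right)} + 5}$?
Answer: $\frac{i \sqrt{520289}}{5939} \approx 0.12145 i$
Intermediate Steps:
$u{\left(T,w \right)} = \sqrt{5 - 5 T}$ ($u{\left(T,w \right)} = \sqrt{- 5 T + 5} = \sqrt{5 - 5 T}$)
$K{\left(x \right)} = \sqrt{x} \sqrt{5 - 5 x \left(-5 + x\right)}$ ($K{\left(x \right)} = \sqrt{5 - 5 \left(-5 + x\right) x} \sqrt{x} = \sqrt{5 - 5 x \left(-5 + x\right)} \sqrt{x} = \sqrt{x} \sqrt{5 - 5 x \left(-5 + x\right)}$)
$\frac{K{\left(220 \right)}}{59390} = \frac{\sqrt{5} \sqrt{220} \sqrt{1 - 220 \left(-5 + 220\right)}}{59390} = \sqrt{5} \cdot 2 \sqrt{55} \sqrt{1 - 220 \cdot 215} \cdot \frac{1}{59390} = \sqrt{5} \cdot 2 \sqrt{55} \sqrt{1 - 47300} \cdot \frac{1}{59390} = \sqrt{5} \cdot 2 \sqrt{55} \sqrt{-47299} \cdot \frac{1}{59390} = \sqrt{5} \cdot 2 \sqrt{55} i \sqrt{47299} \cdot \frac{1}{59390} = 10 i \sqrt{520289} \cdot \frac{1}{59390} = \frac{i \sqrt{520289}}{5939}$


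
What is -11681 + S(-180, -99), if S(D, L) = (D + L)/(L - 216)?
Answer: -408804/35 ≈ -11680.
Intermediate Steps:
S(D, L) = (D + L)/(-216 + L)
-11681 + S(-180, -99) = -11681 + (-180 - 99)/(-216 - 99) = -11681 - 279/(-315) = -11681 - 1/315*(-279) = -11681 + 31/35 = -408804/35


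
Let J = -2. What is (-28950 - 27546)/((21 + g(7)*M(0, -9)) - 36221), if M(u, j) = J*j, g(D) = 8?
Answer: 7062/4507 ≈ 1.5669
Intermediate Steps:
M(u, j) = -2*j
(-28950 - 27546)/((21 + g(7)*M(0, -9)) - 36221) = (-28950 - 27546)/((21 + 8*(-2*(-9))) - 36221) = -56496/((21 + 8*18) - 36221) = -56496/((21 + 144) - 36221) = -56496/(165 - 36221) = -56496/(-36056) = -56496*(-1/36056) = 7062/4507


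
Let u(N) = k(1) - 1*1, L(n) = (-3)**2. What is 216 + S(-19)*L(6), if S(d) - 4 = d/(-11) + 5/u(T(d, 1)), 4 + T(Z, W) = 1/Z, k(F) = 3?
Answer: 6381/22 ≈ 290.05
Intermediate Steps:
T(Z, W) = -4 + 1/Z
L(n) = 9
u(N) = 2 (u(N) = 3 - 1*1 = 3 - 1 = 2)
S(d) = 13/2 - d/11 (S(d) = 4 + (d/(-11) + 5/2) = 4 + (d*(-1/11) + 5*(1/2)) = 4 + (-d/11 + 5/2) = 4 + (5/2 - d/11) = 13/2 - d/11)
216 + S(-19)*L(6) = 216 + (13/2 - 1/11*(-19))*9 = 216 + (13/2 + 19/11)*9 = 216 + (181/22)*9 = 216 + 1629/22 = 6381/22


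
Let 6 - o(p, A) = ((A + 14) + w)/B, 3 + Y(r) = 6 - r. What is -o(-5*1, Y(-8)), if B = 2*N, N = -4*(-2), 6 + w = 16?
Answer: -61/16 ≈ -3.8125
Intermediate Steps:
w = 10 (w = -6 + 16 = 10)
N = 8
B = 16 (B = 2*8 = 16)
Y(r) = 3 - r (Y(r) = -3 + (6 - r) = 3 - r)
o(p, A) = 9/2 - A/16 (o(p, A) = 6 - ((A + 14) + 10)/16 = 6 - ((14 + A) + 10)/16 = 6 - (24 + A)/16 = 6 - (3/2 + A/16) = 6 + (-3/2 - A/16) = 9/2 - A/16)
-o(-5*1, Y(-8)) = -(9/2 - (3 - 1*(-8))/16) = -(9/2 - (3 + 8)/16) = -(9/2 - 1/16*11) = -(9/2 - 11/16) = -1*61/16 = -61/16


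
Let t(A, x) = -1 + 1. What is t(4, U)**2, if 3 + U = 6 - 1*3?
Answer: 0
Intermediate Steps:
U = 0 (U = -3 + (6 - 1*3) = -3 + (6 - 3) = -3 + 3 = 0)
t(A, x) = 0
t(4, U)**2 = 0**2 = 0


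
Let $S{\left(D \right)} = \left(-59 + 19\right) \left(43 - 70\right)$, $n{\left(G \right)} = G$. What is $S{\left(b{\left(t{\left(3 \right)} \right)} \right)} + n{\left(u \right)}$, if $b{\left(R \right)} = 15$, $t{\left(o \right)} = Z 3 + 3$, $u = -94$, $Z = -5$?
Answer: $986$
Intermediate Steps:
$t{\left(o \right)} = -12$ ($t{\left(o \right)} = \left(-5\right) 3 + 3 = -15 + 3 = -12$)
$S{\left(D \right)} = 1080$ ($S{\left(D \right)} = \left(-40\right) \left(-27\right) = 1080$)
$S{\left(b{\left(t{\left(3 \right)} \right)} \right)} + n{\left(u \right)} = 1080 - 94 = 986$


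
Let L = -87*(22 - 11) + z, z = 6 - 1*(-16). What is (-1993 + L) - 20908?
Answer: -23836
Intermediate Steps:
z = 22 (z = 6 + 16 = 22)
L = -935 (L = -87*(22 - 11) + 22 = -87*11 + 22 = -957 + 22 = -935)
(-1993 + L) - 20908 = (-1993 - 935) - 20908 = -2928 - 20908 = -23836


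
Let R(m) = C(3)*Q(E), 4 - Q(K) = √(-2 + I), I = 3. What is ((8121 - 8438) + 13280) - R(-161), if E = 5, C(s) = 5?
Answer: 12948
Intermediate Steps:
Q(K) = 3 (Q(K) = 4 - √(-2 + 3) = 4 - √1 = 4 - 1*1 = 4 - 1 = 3)
R(m) = 15 (R(m) = 5*3 = 15)
((8121 - 8438) + 13280) - R(-161) = ((8121 - 8438) + 13280) - 1*15 = (-317 + 13280) - 15 = 12963 - 15 = 12948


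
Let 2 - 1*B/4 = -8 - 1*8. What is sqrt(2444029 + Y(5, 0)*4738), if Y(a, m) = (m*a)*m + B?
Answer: sqrt(2785165) ≈ 1668.9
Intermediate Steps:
B = 72 (B = 8 - 4*(-8 - 1*8) = 8 - 4*(-8 - 8) = 8 - 4*(-16) = 8 + 64 = 72)
Y(a, m) = 72 + a*m**2 (Y(a, m) = (m*a)*m + 72 = (a*m)*m + 72 = a*m**2 + 72 = 72 + a*m**2)
sqrt(2444029 + Y(5, 0)*4738) = sqrt(2444029 + (72 + 5*0**2)*4738) = sqrt(2444029 + (72 + 5*0)*4738) = sqrt(2444029 + (72 + 0)*4738) = sqrt(2444029 + 72*4738) = sqrt(2444029 + 341136) = sqrt(2785165)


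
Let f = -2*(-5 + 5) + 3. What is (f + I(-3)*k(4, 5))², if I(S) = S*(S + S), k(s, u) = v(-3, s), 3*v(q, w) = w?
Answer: 729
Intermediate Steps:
v(q, w) = w/3
k(s, u) = s/3
I(S) = 2*S² (I(S) = S*(2*S) = 2*S²)
f = 3 (f = -2*0 + 3 = 0 + 3 = 3)
(f + I(-3)*k(4, 5))² = (3 + (2*(-3)²)*((⅓)*4))² = (3 + (2*9)*(4/3))² = (3 + 18*(4/3))² = (3 + 24)² = 27² = 729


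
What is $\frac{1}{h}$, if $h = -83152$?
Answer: $- \frac{1}{83152} \approx -1.2026 \cdot 10^{-5}$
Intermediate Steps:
$\frac{1}{h} = \frac{1}{-83152} = - \frac{1}{83152}$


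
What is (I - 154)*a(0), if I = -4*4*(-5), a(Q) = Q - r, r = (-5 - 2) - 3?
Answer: -740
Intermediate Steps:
r = -10 (r = -7 - 3 = -10)
a(Q) = 10 + Q (a(Q) = Q - 1*(-10) = Q + 10 = 10 + Q)
I = 80 (I = -16*(-5) = 80)
(I - 154)*a(0) = (80 - 154)*(10 + 0) = -74*10 = -740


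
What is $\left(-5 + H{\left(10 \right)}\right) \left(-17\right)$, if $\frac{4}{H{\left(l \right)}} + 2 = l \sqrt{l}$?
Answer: $\frac{21131}{249} - \frac{170 \sqrt{10}}{249} \approx 82.704$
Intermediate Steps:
$H{\left(l \right)} = \frac{4}{-2 + l^{\frac{3}{2}}}$ ($H{\left(l \right)} = \frac{4}{-2 + l \sqrt{l}} = \frac{4}{-2 + l^{\frac{3}{2}}}$)
$\left(-5 + H{\left(10 \right)}\right) \left(-17\right) = \left(-5 + \frac{4}{-2 + 10^{\frac{3}{2}}}\right) \left(-17\right) = \left(-5 + \frac{4}{-2 + 10 \sqrt{10}}\right) \left(-17\right) = 85 - \frac{68}{-2 + 10 \sqrt{10}}$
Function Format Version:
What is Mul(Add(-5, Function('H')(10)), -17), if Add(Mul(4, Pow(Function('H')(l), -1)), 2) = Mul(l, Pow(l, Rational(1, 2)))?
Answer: Add(Rational(21131, 249), Mul(Rational(-170, 249), Pow(10, Rational(1, 2)))) ≈ 82.704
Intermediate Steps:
Function('H')(l) = Mul(4, Pow(Add(-2, Pow(l, Rational(3, 2))), -1)) (Function('H')(l) = Mul(4, Pow(Add(-2, Mul(l, Pow(l, Rational(1, 2)))), -1)) = Mul(4, Pow(Add(-2, Pow(l, Rational(3, 2))), -1)))
Mul(Add(-5, Function('H')(10)), -17) = Mul(Add(-5, Mul(4, Pow(Add(-2, Pow(10, Rational(3, 2))), -1))), -17) = Mul(Add(-5, Mul(4, Pow(Add(-2, Mul(10, Pow(10, Rational(1, 2)))), -1))), -17) = Add(85, Mul(-68, Pow(Add(-2, Mul(10, Pow(10, Rational(1, 2)))), -1)))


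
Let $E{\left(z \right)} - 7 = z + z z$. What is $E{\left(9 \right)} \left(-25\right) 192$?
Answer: $-465600$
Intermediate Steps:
$E{\left(z \right)} = 7 + z + z^{2}$ ($E{\left(z \right)} = 7 + \left(z + z z\right) = 7 + \left(z + z^{2}\right) = 7 + z + z^{2}$)
$E{\left(9 \right)} \left(-25\right) 192 = \left(7 + 9 + 9^{2}\right) \left(-25\right) 192 = \left(7 + 9 + 81\right) \left(-25\right) 192 = 97 \left(-25\right) 192 = \left(-2425\right) 192 = -465600$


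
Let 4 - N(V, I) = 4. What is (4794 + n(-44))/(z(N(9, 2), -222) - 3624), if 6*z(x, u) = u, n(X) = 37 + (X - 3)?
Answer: -4784/3661 ≈ -1.3067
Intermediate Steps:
n(X) = 34 + X (n(X) = 37 + (-3 + X) = 34 + X)
N(V, I) = 0 (N(V, I) = 4 - 1*4 = 4 - 4 = 0)
z(x, u) = u/6
(4794 + n(-44))/(z(N(9, 2), -222) - 3624) = (4794 + (34 - 44))/((1/6)*(-222) - 3624) = (4794 - 10)/(-37 - 3624) = 4784/(-3661) = 4784*(-1/3661) = -4784/3661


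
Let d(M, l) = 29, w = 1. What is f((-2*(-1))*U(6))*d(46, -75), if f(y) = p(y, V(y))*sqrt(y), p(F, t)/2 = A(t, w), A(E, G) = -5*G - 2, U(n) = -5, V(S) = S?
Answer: -406*I*sqrt(10) ≈ -1283.9*I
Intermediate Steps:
A(E, G) = -2 - 5*G
p(F, t) = -14 (p(F, t) = 2*(-2 - 5*1) = 2*(-2 - 5) = 2*(-7) = -14)
f(y) = -14*sqrt(y)
f((-2*(-1))*U(6))*d(46, -75) = -14*I*sqrt(10)*29 = -406*I*sqrt(10)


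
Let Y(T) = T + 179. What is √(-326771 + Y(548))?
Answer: 2*I*√81511 ≈ 571.0*I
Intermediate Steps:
Y(T) = 179 + T
√(-326771 + Y(548)) = √(-326771 + (179 + 548)) = √(-326771 + 727) = √(-326044) = 2*I*√81511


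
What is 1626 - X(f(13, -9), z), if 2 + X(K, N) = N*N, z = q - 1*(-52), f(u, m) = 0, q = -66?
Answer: 1432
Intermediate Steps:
z = -14 (z = -66 - 1*(-52) = -66 + 52 = -14)
X(K, N) = -2 + N² (X(K, N) = -2 + N*N = -2 + N²)
1626 - X(f(13, -9), z) = 1626 - (-2 + (-14)²) = 1626 - (-2 + 196) = 1626 - 1*194 = 1626 - 194 = 1432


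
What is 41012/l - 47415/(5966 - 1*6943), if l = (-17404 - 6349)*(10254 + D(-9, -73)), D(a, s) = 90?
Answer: 2912468590889/60012477066 ≈ 48.531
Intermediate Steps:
l = -245701032 (l = (-17404 - 6349)*(10254 + 90) = -23753*10344 = -245701032)
41012/l - 47415/(5966 - 1*6943) = 41012/(-245701032) - 47415/(5966 - 1*6943) = 41012*(-1/245701032) - 47415/(5966 - 6943) = -10253/61425258 - 47415/(-977) = -10253/61425258 - 47415*(-1/977) = -10253/61425258 + 47415/977 = 2912468590889/60012477066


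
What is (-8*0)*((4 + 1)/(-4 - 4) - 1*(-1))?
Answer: 0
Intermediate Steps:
(-8*0)*((4 + 1)/(-4 - 4) - 1*(-1)) = 0*(5/(-8) + 1) = 0*(5*(-⅛) + 1) = 0*(-5/8 + 1) = 0*(3/8) = 0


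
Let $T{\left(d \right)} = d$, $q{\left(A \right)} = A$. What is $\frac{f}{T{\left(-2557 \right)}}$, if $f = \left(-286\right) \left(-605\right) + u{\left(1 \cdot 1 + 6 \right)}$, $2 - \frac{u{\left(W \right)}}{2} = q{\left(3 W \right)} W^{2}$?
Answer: $- \frac{170976}{2557} \approx -66.866$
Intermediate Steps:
$u{\left(W \right)} = 4 - 6 W^{3}$ ($u{\left(W \right)} = 4 - 2 \cdot 3 W W^{2} = 4 - 2 \cdot 3 W^{3} = 4 - 6 W^{3}$)
$f = 170976$ ($f = \left(-286\right) \left(-605\right) + \left(4 - 6 \left(1 \cdot 1 + 6\right)^{3}\right) = 173030 + \left(4 - 6 \left(1 + 6\right)^{3}\right) = 173030 + \left(4 - 6 \cdot 7^{3}\right) = 173030 + \left(4 - 2058\right) = 173030 - 2054 = 170976$)
$\frac{f}{T{\left(-2557 \right)}} = \frac{170976}{-2557} = 170976 \left(- \frac{1}{2557}\right) = - \frac{170976}{2557}$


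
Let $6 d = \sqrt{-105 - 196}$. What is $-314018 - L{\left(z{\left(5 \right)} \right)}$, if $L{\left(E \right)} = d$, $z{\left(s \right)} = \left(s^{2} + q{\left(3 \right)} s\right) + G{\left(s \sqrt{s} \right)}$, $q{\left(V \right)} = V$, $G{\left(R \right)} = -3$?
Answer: $-314018 - \frac{i \sqrt{301}}{6} \approx -3.1402 \cdot 10^{5} - 2.8916 i$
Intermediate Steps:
$d = \frac{i \sqrt{301}}{6}$ ($d = \frac{\sqrt{-105 - 196}}{6} = \frac{\sqrt{-301}}{6} = \frac{i \sqrt{301}}{6} \approx 2.8916 i$)
$z{\left(s \right)} = -3 + s^{2} + 3 s$ ($z{\left(s \right)} = \left(s^{2} + 3 s\right) - 3 = -3 + s^{2} + 3 s$)
$L{\left(E \right)} = \frac{i \sqrt{301}}{6}$
$-314018 - L{\left(z{\left(5 \right)} \right)} = -314018 - \frac{i \sqrt{301}}{6}$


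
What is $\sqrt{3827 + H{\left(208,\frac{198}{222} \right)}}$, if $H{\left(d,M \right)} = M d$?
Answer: $\frac{\sqrt{5493131}}{37} \approx 63.344$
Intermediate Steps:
$\sqrt{3827 + H{\left(208,\frac{198}{222} \right)}} = \sqrt{3827 + \frac{198}{222} \cdot 208} = \sqrt{3827 + 198 \cdot \frac{1}{222} \cdot 208} = \sqrt{3827 + \frac{33}{37} \cdot 208} = \sqrt{3827 + \frac{6864}{37}} = \sqrt{\frac{148463}{37}} = \frac{\sqrt{5493131}}{37}$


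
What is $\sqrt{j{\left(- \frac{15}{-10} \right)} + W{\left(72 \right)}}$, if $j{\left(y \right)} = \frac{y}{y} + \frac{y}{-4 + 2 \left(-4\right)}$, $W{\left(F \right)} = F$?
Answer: $\frac{\sqrt{1166}}{4} \approx 8.5367$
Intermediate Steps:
$j{\left(y \right)} = 1 - \frac{y}{12}$ ($j{\left(y \right)} = 1 + \frac{y}{-4 - 8} = 1 + \frac{y}{-12} = 1 + y \left(- \frac{1}{12}\right) = 1 - \frac{y}{12}$)
$\sqrt{j{\left(- \frac{15}{-10} \right)} + W{\left(72 \right)}} = \sqrt{\left(1 - \frac{\left(-15\right) \frac{1}{-10}}{12}\right) + 72} = \sqrt{\left(1 - \frac{\left(-15\right) \left(- \frac{1}{10}\right)}{12}\right) + 72} = \sqrt{\left(1 - \frac{1}{8}\right) + 72} = \sqrt{\frac{7}{8} + 72} = \sqrt{\frac{583}{8}} = \frac{\sqrt{1166}}{4}$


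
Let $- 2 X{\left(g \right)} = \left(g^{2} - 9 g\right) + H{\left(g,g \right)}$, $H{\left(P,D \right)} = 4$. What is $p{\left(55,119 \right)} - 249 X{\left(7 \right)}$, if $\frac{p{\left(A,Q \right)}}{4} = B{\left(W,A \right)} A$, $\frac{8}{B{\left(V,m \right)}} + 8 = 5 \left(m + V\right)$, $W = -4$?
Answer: $- \frac{305755}{247} \approx -1237.9$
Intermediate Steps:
$B{\left(V,m \right)} = \frac{8}{-8 + 5 V + 5 m}$ ($B{\left(V,m \right)} = \frac{8}{-8 + 5 \left(m + V\right)} = \frac{8}{-8 + 5 \left(V + m\right)} = \frac{8}{-8 + \left(5 V + 5 m\right)} = \frac{8}{-8 + 5 V + 5 m}$)
$p{\left(A,Q \right)} = \frac{32 A}{-28 + 5 A}$ ($p{\left(A,Q \right)} = 4 \frac{8}{-8 + 5 \left(-4\right) + 5 A} A = 4 \frac{8}{-8 - 20 + 5 A} A = 4 \frac{8}{-28 + 5 A} A = 4 \frac{8 A}{-28 + 5 A} = \frac{32 A}{-28 + 5 A}$)
$X{\left(g \right)} = -2 - \frac{g^{2}}{2} + \frac{9 g}{2}$ ($X{\left(g \right)} = - \frac{\left(g^{2} - 9 g\right) + 4}{2} = - \frac{4 + g^{2} - 9 g}{2} = -2 - \frac{g^{2}}{2} + \frac{9 g}{2}$)
$p{\left(55,119 \right)} - 249 X{\left(7 \right)} = 32 \cdot 55 \frac{1}{-28 + 5 \cdot 55} - 249 \left(-2 - \frac{7^{2}}{2} + \frac{9}{2} \cdot 7\right) = 32 \cdot 55 \frac{1}{-28 + 275} - 249 \left(-2 - \frac{49}{2} + \frac{63}{2}\right) = 32 \cdot 55 \cdot \frac{1}{247} - 249 \left(-2 - \frac{49}{2} + \frac{63}{2}\right) = 32 \cdot 55 \cdot \frac{1}{247} - 1245 = \frac{1760}{247} - 1245 = - \frac{305755}{247}$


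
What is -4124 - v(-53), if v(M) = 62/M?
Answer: -218510/53 ≈ -4122.8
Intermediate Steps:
-4124 - v(-53) = -4124 - 62/(-53) = -4124 - 62*(-1)/53 = -4124 - 1*(-62/53) = -4124 + 62/53 = -218510/53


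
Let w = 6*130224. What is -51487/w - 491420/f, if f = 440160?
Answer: -847147055/716492448 ≈ -1.1824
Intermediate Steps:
w = 781344
-51487/w - 491420/f = -51487/781344 - 491420/440160 = -51487*1/781344 - 491420*1/440160 = -51487/781344 - 24571/22008 = -847147055/716492448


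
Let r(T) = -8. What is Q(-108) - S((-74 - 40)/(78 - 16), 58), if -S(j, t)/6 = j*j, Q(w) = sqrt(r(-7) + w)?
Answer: 19494/961 + 2*I*sqrt(29) ≈ 20.285 + 10.77*I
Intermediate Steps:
Q(w) = sqrt(-8 + w)
S(j, t) = -6*j**2 (S(j, t) = -6*j*j = -6*j**2)
Q(-108) - S((-74 - 40)/(78 - 16), 58) = sqrt(-8 - 108) - (-6)*((-74 - 40)/(78 - 16))**2 = sqrt(-116) - (-6)*(-114/62)**2 = 2*I*sqrt(29) - (-6)*(-114*1/62)**2 = 2*I*sqrt(29) - (-6)*(-57/31)**2 = 2*I*sqrt(29) - (-6)*3249/961 = 2*I*sqrt(29) - 1*(-19494/961) = 2*I*sqrt(29) + 19494/961 = 19494/961 + 2*I*sqrt(29)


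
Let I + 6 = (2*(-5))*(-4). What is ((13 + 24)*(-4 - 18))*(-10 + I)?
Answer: -19536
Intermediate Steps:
I = 34 (I = -6 + (2*(-5))*(-4) = -6 - 10*(-4) = -6 + 40 = 34)
((13 + 24)*(-4 - 18))*(-10 + I) = ((13 + 24)*(-4 - 18))*(-10 + 34) = (37*(-22))*24 = -814*24 = -19536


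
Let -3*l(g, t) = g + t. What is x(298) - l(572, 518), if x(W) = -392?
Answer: -86/3 ≈ -28.667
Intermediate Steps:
l(g, t) = -g/3 - t/3 (l(g, t) = -(g + t)/3 = -g/3 - t/3)
x(298) - l(572, 518) = -392 - (-⅓*572 - ⅓*518) = -392 - (-572/3 - 518/3) = -392 - 1*(-1090/3) = -392 + 1090/3 = -86/3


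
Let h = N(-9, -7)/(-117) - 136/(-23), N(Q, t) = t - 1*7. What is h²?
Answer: 263542756/7241481 ≈ 36.393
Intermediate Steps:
N(Q, t) = -7 + t (N(Q, t) = t - 7 = -7 + t)
h = 16234/2691 (h = (-7 - 7)/(-117) - 136/(-23) = -14*(-1/117) - 136*(-1/23) = 14/117 + 136/23 = 16234/2691 ≈ 6.0327)
h² = (16234/2691)² = 263542756/7241481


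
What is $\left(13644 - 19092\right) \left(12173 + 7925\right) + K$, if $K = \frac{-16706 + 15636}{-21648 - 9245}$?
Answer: $- \frac{3382595175202}{30893} \approx -1.0949 \cdot 10^{8}$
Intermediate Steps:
$K = \frac{1070}{30893}$ ($K = - \frac{1070}{-30893} = \left(-1070\right) \left(- \frac{1}{30893}\right) = \frac{1070}{30893} \approx 0.034636$)
$\left(13644 - 19092\right) \left(12173 + 7925\right) + K = \left(13644 - 19092\right) \left(12173 + 7925\right) + \frac{1070}{30893} = \left(-5448\right) 20098 + \frac{1070}{30893} = -109493904 + \frac{1070}{30893} = - \frac{3382595175202}{30893}$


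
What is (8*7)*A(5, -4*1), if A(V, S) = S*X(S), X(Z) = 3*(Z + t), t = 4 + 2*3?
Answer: -4032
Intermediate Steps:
t = 10 (t = 4 + 6 = 10)
X(Z) = 30 + 3*Z (X(Z) = 3*(Z + 10) = 3*(10 + Z) = 30 + 3*Z)
A(V, S) = S*(30 + 3*S)
(8*7)*A(5, -4*1) = (8*7)*(3*(-4*1)*(10 - 4*1)) = 56*(3*(-4)*(10 - 4)) = 56*(3*(-4)*6) = 56*(-72) = -4032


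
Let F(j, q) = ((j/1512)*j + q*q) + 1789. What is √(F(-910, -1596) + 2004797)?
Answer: √1475609298/18 ≈ 2134.1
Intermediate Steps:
F(j, q) = 1789 + q² + j²/1512 (F(j, q) = ((j*(1/1512))*j + q²) + 1789 = ((j/1512)*j + q²) + 1789 = (j²/1512 + q²) + 1789 = (q² + j²/1512) + 1789 = 1789 + q² + j²/1512)
√(F(-910, -1596) + 2004797) = √((1789 + (-1596)² + (1/1512)*(-910)²) + 2004797) = √((1789 + 2547216 + (1/1512)*828100) + 2004797) = √((1789 + 2547216 + 29575/54) + 2004797) = √(137675845/54 + 2004797) = √(245934883/54) = √1475609298/18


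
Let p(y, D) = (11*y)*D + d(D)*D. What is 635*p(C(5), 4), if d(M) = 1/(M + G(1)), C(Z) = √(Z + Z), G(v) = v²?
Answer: 508 + 27940*√10 ≈ 88862.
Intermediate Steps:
C(Z) = √2*√Z (C(Z) = √(2*Z) = √2*√Z)
d(M) = 1/(1 + M) (d(M) = 1/(M + 1²) = 1/(M + 1) = 1/(1 + M))
p(y, D) = D/(1 + D) + 11*D*y (p(y, D) = (11*y)*D + D/(1 + D) = 11*D*y + D/(1 + D) = D/(1 + D) + 11*D*y)
635*p(C(5), 4) = 635*(4*(1 + 11*(√2*√5)*(1 + 4))/(1 + 4)) = 635*(4*(1 + 11*√10*5)/5) = 635*(4*(⅕)*(1 + 55*√10)) = 635*(⅘ + 44*√10) = 508 + 27940*√10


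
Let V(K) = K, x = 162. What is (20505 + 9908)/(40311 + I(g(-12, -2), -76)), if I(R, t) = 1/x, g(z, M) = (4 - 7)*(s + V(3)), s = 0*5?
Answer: 4926906/6530383 ≈ 0.75446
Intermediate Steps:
s = 0
g(z, M) = -9 (g(z, M) = (4 - 7)*(0 + 3) = -3*3 = -9)
I(R, t) = 1/162
(20505 + 9908)/(40311 + I(g(-12, -2), -76)) = (20505 + 9908)/(40311 + 1/162) = 30413/(6530383/162) = 30413*(162/6530383) = 4926906/6530383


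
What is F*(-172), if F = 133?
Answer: -22876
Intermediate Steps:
F*(-172) = 133*(-172) = -22876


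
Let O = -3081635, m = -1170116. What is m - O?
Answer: 1911519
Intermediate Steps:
m - O = -1170116 - 1*(-3081635) = -1170116 + 3081635 = 1911519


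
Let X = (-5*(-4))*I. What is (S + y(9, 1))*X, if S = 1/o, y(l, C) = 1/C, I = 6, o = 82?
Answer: 4980/41 ≈ 121.46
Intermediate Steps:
S = 1/82 ≈ 0.012195
X = 120 (X = -5*(-4)*6 = 20*6 = 120)
(S + y(9, 1))*X = (1/82 + 1/1)*120 = (1/82 + 1)*120 = (83/82)*120 = 4980/41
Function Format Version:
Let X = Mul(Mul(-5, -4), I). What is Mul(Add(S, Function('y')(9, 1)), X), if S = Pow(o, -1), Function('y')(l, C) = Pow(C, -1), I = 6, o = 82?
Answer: Rational(4980, 41) ≈ 121.46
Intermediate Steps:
S = Rational(1, 82) (S = Pow(82, -1) = Rational(1, 82) ≈ 0.012195)
X = 120 (X = Mul(Mul(-5, -4), 6) = Mul(20, 6) = 120)
Mul(Add(S, Function('y')(9, 1)), X) = Mul(Add(Rational(1, 82), Pow(1, -1)), 120) = Mul(Add(Rational(1, 82), 1), 120) = Mul(Rational(83, 82), 120) = Rational(4980, 41)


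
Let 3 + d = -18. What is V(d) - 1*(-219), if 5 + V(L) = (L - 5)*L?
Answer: 760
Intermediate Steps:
d = -21 (d = -3 - 18 = -21)
V(L) = -5 + L*(-5 + L) (V(L) = -5 + (L - 5)*L = -5 + (-5 + L)*L = -5 + L*(-5 + L))
V(d) - 1*(-219) = (-5 + (-21)**2 - 5*(-21)) - 1*(-219) = (-5 + 441 + 105) + 219 = 541 + 219 = 760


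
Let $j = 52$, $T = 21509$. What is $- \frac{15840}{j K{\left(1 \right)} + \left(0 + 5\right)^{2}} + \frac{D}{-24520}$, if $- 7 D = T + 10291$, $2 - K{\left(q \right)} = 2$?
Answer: $- \frac{13589913}{21455} \approx -633.42$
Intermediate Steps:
$K{\left(q \right)} = 0$ ($K{\left(q \right)} = 2 - 2 = 0$)
$D = - \frac{31800}{7}$ ($D = - \frac{21509 + 10291}{7} = \left(- \frac{1}{7}\right) 31800 = - \frac{31800}{7} \approx -4542.9$)
$- \frac{15840}{j K{\left(1 \right)} + \left(0 + 5\right)^{2}} + \frac{D}{-24520} = - \frac{15840}{52 \cdot 0 + \left(0 + 5\right)^{2}} - \frac{31800}{7 \left(-24520\right)} = - \frac{15840}{0 + 5^{2}} - - \frac{795}{4291} = - \frac{15840}{0 + 25} + \frac{795}{4291} = - \frac{15840}{25} + \frac{795}{4291} = \left(-15840\right) \frac{1}{25} + \frac{795}{4291} = - \frac{3168}{5} + \frac{795}{4291} = - \frac{13589913}{21455}$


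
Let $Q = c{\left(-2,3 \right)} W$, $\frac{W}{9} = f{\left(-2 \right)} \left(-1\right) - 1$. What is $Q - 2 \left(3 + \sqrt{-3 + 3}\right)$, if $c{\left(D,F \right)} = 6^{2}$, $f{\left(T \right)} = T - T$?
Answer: $-330$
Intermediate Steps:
$f{\left(T \right)} = 0$
$W = -9$ ($W = 9 \left(0 \left(-1\right) - 1\right) = 9 \left(0 - 1\right) = 9 \left(-1\right) = -9$)
$c{\left(D,F \right)} = 36$
$Q = -324$ ($Q = 36 \left(-9\right) = -324$)
$Q - 2 \left(3 + \sqrt{-3 + 3}\right) = -324 - 2 \left(3 + \sqrt{-3 + 3}\right) = -324 - 2 \left(3 + \sqrt{0}\right) = -324 - 2 \left(3 + 0\right) = -324 - 6 = -330$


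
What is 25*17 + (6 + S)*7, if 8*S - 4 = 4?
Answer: 474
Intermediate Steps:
S = 1 (S = ½ + (⅛)*4 = ½ + ½ = 1)
25*17 + (6 + S)*7 = 25*17 + (6 + 1)*7 = 425 + 7*7 = 425 + 49 = 474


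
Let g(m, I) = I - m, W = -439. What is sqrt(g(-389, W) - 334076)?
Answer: I*sqrt(334126) ≈ 578.04*I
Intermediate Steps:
sqrt(g(-389, W) - 334076) = sqrt((-439 - 1*(-389)) - 334076) = sqrt((-439 + 389) - 334076) = sqrt(-50 - 334076) = sqrt(-334126) = I*sqrt(334126)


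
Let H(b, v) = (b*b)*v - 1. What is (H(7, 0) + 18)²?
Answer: 289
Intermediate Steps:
H(b, v) = -1 + v*b² (H(b, v) = b²*v - 1 = v*b² - 1 = -1 + v*b²)
(H(7, 0) + 18)² = ((-1 + 0*7²) + 18)² = ((-1 + 0*49) + 18)² = ((-1 + 0) + 18)² = (-1 + 18)² = 17² = 289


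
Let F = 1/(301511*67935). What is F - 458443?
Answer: -9390356636884754/20483149785 ≈ -4.5844e+5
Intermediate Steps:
F = 1/20483149785 (F = (1/301511)*(1/67935) = 1/20483149785 ≈ 4.8821e-11)
F - 458443 = 1/20483149785 - 458443 = -9390356636884754/20483149785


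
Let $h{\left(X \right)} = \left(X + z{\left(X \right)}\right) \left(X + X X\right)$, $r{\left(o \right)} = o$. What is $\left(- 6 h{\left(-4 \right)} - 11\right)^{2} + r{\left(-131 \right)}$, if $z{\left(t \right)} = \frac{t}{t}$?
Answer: $41894$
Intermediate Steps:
$z{\left(t \right)} = 1$
$h{\left(X \right)} = \left(1 + X\right) \left(X + X^{2}\right)$ ($h{\left(X \right)} = \left(X + 1\right) \left(X + X X\right) = \left(1 + X\right) \left(X + X^{2}\right)$)
$\left(- 6 h{\left(-4 \right)} - 11\right)^{2} + r{\left(-131 \right)} = \left(- 6 \left(- 4 \left(1 + \left(-4\right)^{2} + 2 \left(-4\right)\right)\right) - 11\right)^{2} - 131 = \left(- 6 \left(- 4 \left(1 + 16 - 8\right)\right) - 11\right)^{2} - 131 = \left(- 6 \left(\left(-4\right) 9\right) - 11\right)^{2} - 131 = \left(\left(-6\right) \left(-36\right) - 11\right)^{2} - 131 = \left(216 - 11\right)^{2} - 131 = 205^{2} - 131 = 42025 - 131 = 41894$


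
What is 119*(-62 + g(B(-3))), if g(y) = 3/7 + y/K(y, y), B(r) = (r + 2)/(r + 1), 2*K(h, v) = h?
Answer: -7089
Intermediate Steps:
K(h, v) = h/2
B(r) = (2 + r)/(1 + r)
g(y) = 17/7 (g(y) = 3/7 + y/((y/2)) = 3*(⅐) + y*(2/y) = 3/7 + 2 = 17/7)
119*(-62 + g(B(-3))) = 119*(-62 + 17/7) = 119*(-417/7) = -7089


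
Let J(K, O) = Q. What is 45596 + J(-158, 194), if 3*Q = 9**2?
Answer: 45623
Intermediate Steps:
Q = 27 (Q = (1/3)*9**2 = (1/3)*81 = 27)
J(K, O) = 27
45596 + J(-158, 194) = 45596 + 27 = 45623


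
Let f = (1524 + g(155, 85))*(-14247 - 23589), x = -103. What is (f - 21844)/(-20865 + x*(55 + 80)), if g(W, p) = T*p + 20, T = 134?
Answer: 244696334/17385 ≈ 14075.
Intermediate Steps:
g(W, p) = 20 + 134*p (g(W, p) = 134*p + 20 = 20 + 134*p)
f = -489370824 (f = (1524 + (20 + 134*85))*(-14247 - 23589) = (1524 + (20 + 11390))*(-37836) = (1524 + 11410)*(-37836) = 12934*(-37836) = -489370824)
(f - 21844)/(-20865 + x*(55 + 80)) = (-489370824 - 21844)/(-20865 - 103*(55 + 80)) = -489392668/(-20865 - 103*135) = -489392668/(-20865 - 13905) = -489392668/(-34770) = -489392668*(-1/34770) = 244696334/17385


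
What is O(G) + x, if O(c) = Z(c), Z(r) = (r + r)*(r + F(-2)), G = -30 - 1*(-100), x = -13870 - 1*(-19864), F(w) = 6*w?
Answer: 14114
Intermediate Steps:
x = 5994 (x = -13870 + 19864 = 5994)
G = 70 (G = -30 + 100 = 70)
Z(r) = 2*r*(-12 + r) (Z(r) = (r + r)*(r + 6*(-2)) = (2*r)*(r - 12) = (2*r)*(-12 + r) = 2*r*(-12 + r))
O(c) = 2*c*(-12 + c)
O(G) + x = 2*70*(-12 + 70) + 5994 = 2*70*58 + 5994 = 8120 + 5994 = 14114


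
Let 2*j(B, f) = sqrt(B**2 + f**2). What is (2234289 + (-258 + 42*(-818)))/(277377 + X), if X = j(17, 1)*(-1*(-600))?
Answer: 67793250275/8545766681 - 73322500*sqrt(290)/8545766681 ≈ 7.7868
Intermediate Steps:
j(B, f) = sqrt(B**2 + f**2)/2
X = 300*sqrt(290) (X = (sqrt(17**2 + 1**2)/2)*(-1*(-600)) = (sqrt(289 + 1)/2)*600 = (sqrt(290)/2)*600 = 300*sqrt(290) ≈ 5108.8)
(2234289 + (-258 + 42*(-818)))/(277377 + X) = (2234289 + (-258 + 42*(-818)))/(277377 + 300*sqrt(290)) = (2234289 + (-258 - 34356))/(277377 + 300*sqrt(290)) = (2234289 - 34614)/(277377 + 300*sqrt(290)) = 2199675/(277377 + 300*sqrt(290))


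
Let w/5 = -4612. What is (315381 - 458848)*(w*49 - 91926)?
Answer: 175297449422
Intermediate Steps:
w = -23060 (w = 5*(-4612) = -23060)
(315381 - 458848)*(w*49 - 91926) = (315381 - 458848)*(-23060*49 - 91926) = -143467*(-1129940 - 91926) = -143467*(-1221866) = 175297449422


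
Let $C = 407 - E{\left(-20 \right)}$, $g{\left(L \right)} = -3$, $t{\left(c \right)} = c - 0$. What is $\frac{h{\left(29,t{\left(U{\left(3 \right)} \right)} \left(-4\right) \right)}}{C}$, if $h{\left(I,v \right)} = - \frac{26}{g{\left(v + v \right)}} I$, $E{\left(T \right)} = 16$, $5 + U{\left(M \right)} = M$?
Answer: $\frac{754}{1173} \approx 0.6428$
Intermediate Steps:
$U{\left(M \right)} = -5 + M$
$t{\left(c \right)} = c$ ($t{\left(c \right)} = c + 0 = c$)
$h{\left(I,v \right)} = \frac{26 I}{3}$ ($h{\left(I,v \right)} = - \frac{26}{-3} I = \left(-26\right) \left(- \frac{1}{3}\right) I = \frac{26 I}{3}$)
$C = 391$ ($C = 407 - 16 = 391$)
$\frac{h{\left(29,t{\left(U{\left(3 \right)} \right)} \left(-4\right) \right)}}{C} = \frac{\frac{26}{3} \cdot 29}{391} = \frac{754}{3} \cdot \frac{1}{391} = \frac{754}{1173}$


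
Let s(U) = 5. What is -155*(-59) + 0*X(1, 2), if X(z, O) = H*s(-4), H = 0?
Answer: 9145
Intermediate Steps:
X(z, O) = 0 (X(z, O) = 0*5 = 0)
-155*(-59) + 0*X(1, 2) = -155*(-59) + 0*0 = 9145 + 0 = 9145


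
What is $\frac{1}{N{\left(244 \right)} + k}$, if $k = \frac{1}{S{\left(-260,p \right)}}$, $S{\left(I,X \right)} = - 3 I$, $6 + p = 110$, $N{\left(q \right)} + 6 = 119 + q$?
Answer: $\frac{780}{278461} \approx 0.0028011$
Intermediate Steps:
$N{\left(q \right)} = 113 + q$ ($N{\left(q \right)} = -6 + \left(119 + q\right) = 113 + q$)
$p = 104$ ($p = -6 + 110 = 104$)
$k = \frac{1}{780}$ ($k = \frac{1}{\left(-3\right) \left(-260\right)} = \frac{1}{780} \approx 0.0012821$)
$\frac{1}{N{\left(244 \right)} + k} = \frac{1}{\left(113 + 244\right) + \frac{1}{780}} = \frac{1}{357 + \frac{1}{780}} = \frac{1}{\frac{278461}{780}} = \frac{780}{278461}$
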